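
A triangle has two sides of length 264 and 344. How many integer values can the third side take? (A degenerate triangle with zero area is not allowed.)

The triangle inequality gives |264 − 344| < c < 264 + 344, i.e. 80 < c < 608.
So c can be any integer from 81 to 607: 527 values.

527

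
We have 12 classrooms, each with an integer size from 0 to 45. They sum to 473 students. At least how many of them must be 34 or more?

7

Suppose at most 12 − j of them reach 34; then j values are ≤ 33 and the rest ≤ 45.
The total is then ≤ 33·j + 45·(12 − j) = 540 − 12j. For this to be ≥ 473 we need j ≤ 5, so at least 12 − 5 = 7 must reach 34.
Exactly 7 works: 7 values at 45 and 5 at 33 total 480; lower one of the high values by 7 (still ≥ 34) to hit 473.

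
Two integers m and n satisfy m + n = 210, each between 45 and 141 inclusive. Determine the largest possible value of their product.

mn = m(210 − m) is maximized when m is as near 210/2 as the bounds allow.
Taking m = 105 and n = 105 (both in [45, 141]) gives mn = 11025.

11025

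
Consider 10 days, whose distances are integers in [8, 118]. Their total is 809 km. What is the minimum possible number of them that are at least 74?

2

If only k of them are at least 74, the other 10 − k are at most 73, so the total is at most k·118 + (10 − k)·73.
This must reach 809, so k·118 + (10 − k)·73 ≥ 809, giving k ≥ 2.
Exactly 2 works: 2 values at 118 and 8 at 73 total 820; lower one of the high values by 11 (still ≥ 74) to hit 809.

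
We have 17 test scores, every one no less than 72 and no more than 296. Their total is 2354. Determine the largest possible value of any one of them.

To make one score as large as possible, make the other 16 as small as possible.
The other 16 contribute at least 16 × 72 = 1152, leaving at most 2354 − 1152 = 1202.
But each score is capped at 296, so the maximum is 296.
Achievable: one at 296 and the other 16 totalling 2058, which fits since 16 × 72 ≤ 2058 ≤ 16 × 296.

296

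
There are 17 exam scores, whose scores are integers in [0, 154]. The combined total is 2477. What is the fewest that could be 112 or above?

Suppose at most 17 − j of them reach 112; then j values are ≤ 111 and the rest ≤ 154.
The total is then ≤ 111·j + 154·(17 − j) = 2618 − 43j. For this to be ≥ 2477 we need j ≤ 3, so at least 17 − 3 = 14 must reach 112.
Exactly 14 works: 14 values at 154 and 3 at 111 total 2489; lower one of the high values by 12 (still ≥ 112) to hit 2477.

14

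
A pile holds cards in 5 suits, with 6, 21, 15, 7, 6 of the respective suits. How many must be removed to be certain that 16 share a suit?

In the worst case you take as many as possible of each suit without reaching 16: 6 + 15 + 15 + 7 + 6 = 49.
The next one must give 16 of some suit, so 49 + 1 = 50.

50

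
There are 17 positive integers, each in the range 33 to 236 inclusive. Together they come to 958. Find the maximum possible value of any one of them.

To make one integer as large as possible, make the other 16 as small as possible.
The other 16 contribute at least 16 × 33 = 528, leaving at most 958 − 528 = 430.
But each integer is capped at 236, so the maximum is 236.
Achievable: one at 236 and the other 16 totalling 722, which fits since 16 × 33 ≤ 722 ≤ 16 × 236.

236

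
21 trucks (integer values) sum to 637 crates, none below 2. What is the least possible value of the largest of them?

31

Some value must be at least ⌈637/21⌉ = 31, since 21 × 30 = 630 < 637.
Achievable: 7 of them at 31 and 14 at 30 total 637.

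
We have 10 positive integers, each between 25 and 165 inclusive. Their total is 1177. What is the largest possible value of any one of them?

Maximizing one value means minimizing the remaining 9.
The other 9 contribute at least 9 × 25 = 225, leaving at most 1177 − 225 = 952.
But each integer is capped at 165, so the maximum is 165.
Achievable: one at 165 and the other 9 totalling 1012, which fits since 9 × 25 ≤ 1012 ≤ 9 × 165.

165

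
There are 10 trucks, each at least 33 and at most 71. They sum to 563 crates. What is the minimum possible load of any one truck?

33

To make one truck as small as possible, make the other 9 as large as possible.
The other 9 can take up 9 × 71 = 639 ≥ 563 − 33, so one truck can sit at its floor of 33.
Achievable: one at 33 and the other 9 totalling 530, which fits since 9 × 33 ≤ 530 ≤ 9 × 71.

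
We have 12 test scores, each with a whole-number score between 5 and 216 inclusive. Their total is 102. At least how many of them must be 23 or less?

10

Let j be the number exceeding 23. Then the total is ≥ 24·j + 5·(12 − j) = 60 + 19j.
So 19j ≤ 42 and j ≤ 2; hence at least 12 − 2 = 10 are ≤ 23.
Exactly 10 works: 10 values at 5 and 2 at 24 total 98; raise one of the low values by 4 (still ≤ 23) to hit 102.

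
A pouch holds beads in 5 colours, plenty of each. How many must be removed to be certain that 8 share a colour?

36

You could draw 7 of every colour without reaching 8 of any — 35 in all.
One more forces 8 of some colour, so 35 + 1 = 36.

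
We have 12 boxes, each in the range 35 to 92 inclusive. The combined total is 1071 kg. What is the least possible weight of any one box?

59

To make one box as small as possible, make the other 11 as large as possible.
The other 11 contribute at most 11 × 92 = 1012, leaving at least 1071 − 1012 = 59.
Since 59 ≥ 35, this is achievable: one at 59 and 11 at 92.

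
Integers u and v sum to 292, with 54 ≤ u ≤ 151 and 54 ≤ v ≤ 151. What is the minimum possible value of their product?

21291

uv = u(292 − u) is concave in u, so over [141, 151] it is minimized at an endpoint.
The extreme feasible split is u = 141, v = 151, giving uv = 21291.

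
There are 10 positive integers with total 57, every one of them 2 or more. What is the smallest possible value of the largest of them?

If every one of the 10 were at most 5, the total would be at most 10 × 5 = 50 < 57.
Equality holds with 7 values of 6 and 3 values of 5.

6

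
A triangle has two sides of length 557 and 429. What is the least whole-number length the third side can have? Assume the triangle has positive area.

129

The third side must exceed |557 − 429| = 128.
The smallest integer above 128 is 129.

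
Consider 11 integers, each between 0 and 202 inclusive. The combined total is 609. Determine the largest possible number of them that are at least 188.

3

Suppose k of them are at least 188. Those contribute at least 188 each and the other 11 − k at least 0 each.
So the total is at least 188k + 0(11 − k) = 0 + 188k. This must be ≤ 609, giving k ≤ 3.
k = 3 is achieved by 3 values at 188 and 8 at 0, total 564; add 45 to one value (staying below 188) to reach 609.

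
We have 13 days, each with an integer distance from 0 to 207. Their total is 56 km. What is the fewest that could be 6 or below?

Each value above 6 is at least 7, contributing at least 7 − 0 = 7 above the floor 0.
The sum exceeds the floor total 0 by 56, so at most ⌊56/7⌋ = 8 exceed 6, and at least 5 are ≤ 6.
Exactly 5 works: 5 values at 0 and 8 at 7 total 56.

5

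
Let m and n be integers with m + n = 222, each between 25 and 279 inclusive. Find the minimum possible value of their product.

4925

For a fixed sum, mn is smallest when m and n are as far apart as possible.
At the endpoint m = 25, n = 222 − 25 = 197, so mn = 25 × 197 = 4925.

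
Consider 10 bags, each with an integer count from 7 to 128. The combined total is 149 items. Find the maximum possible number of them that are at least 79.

If k of the values are ≥ 79, the total is ≥ 79k + 7(10 − k).
Setting 79k + 7(10 − k) ≤ 149 gives 72k ≤ 79, so k ≤ 1.
k = 1 is achieved by 1 value at 79 and 9 at 7, total 142; add 7 to one value (staying below 79) to reach 149.

1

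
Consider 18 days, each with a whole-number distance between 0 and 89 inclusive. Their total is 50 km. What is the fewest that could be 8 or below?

13

If only k of them are at most 8, the other 18 − k are at least 9, so the total is at least (18 − k)·9 + k·0.
This is ≤ 50, so (18 − k)·9 + 0k ≤ 50, which gives k ≥ 13.
Exactly 13 works: 13 values at 0 and 5 at 9 total 45; raise one of the low values by 5 (still ≤ 8) to hit 50.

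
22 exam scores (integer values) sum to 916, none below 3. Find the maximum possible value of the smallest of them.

If every one of the 22 were at least 42, the total would be at least 22 × 42 = 924 > 916.
Equality holds with 8 values of 41 and 14 values of 42.

41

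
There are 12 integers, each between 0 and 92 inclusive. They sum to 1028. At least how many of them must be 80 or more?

Suppose at most 12 − j of them reach 80; then j values are ≤ 79 and the rest ≤ 92.
The total is then ≤ 79·j + 92·(12 − j) = 1104 − 13j. For this to be ≥ 1028 we need j ≤ 5, so at least 12 − 5 = 7 must reach 80.
Exactly 7 works: 7 values at 92 and 5 at 79 total 1039; lower one of the high values by 11 (still ≥ 80) to hit 1028.

7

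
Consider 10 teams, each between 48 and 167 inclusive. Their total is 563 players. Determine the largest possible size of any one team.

131

To make one team as large as possible, make the other 9 as small as possible.
The other 9 contribute at least 9 × 48 = 432, leaving at most 563 − 432 = 131.
Since 131 ≤ 167, this is achievable: one at 131 and 9 at 48.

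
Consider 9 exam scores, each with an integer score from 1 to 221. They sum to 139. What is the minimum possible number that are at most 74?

8

Each value above 74 is at least 75, contributing at least 75 − 1 = 74 above the floor 1.
The sum exceeds the floor total 9 by 130, so at most ⌊130/74⌋ = 1 exceed 74, and at least 8 are ≤ 74.
Exactly 8 works: 8 values at 1 and 1 at 75 total 83; raise one of the low values by 56 (still ≤ 74) to hit 139.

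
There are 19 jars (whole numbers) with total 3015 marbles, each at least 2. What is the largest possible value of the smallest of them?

158

The average is 3015/19 < 159, so some value is ≤ 158.
Equality holds with 6 values of 158 and 13 values of 159.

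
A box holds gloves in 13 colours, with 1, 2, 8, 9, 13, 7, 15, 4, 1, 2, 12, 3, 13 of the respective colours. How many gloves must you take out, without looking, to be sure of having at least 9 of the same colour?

In the worst case you take as many as possible of each colour without reaching 9: 1 + 2 + 8 + 8 + 8 + 7 + 8 + 4 + 1 + 2 + 8 + 3 + 8 = 68.
The next one must give 9 of some colour, so 68 + 1 = 69.

69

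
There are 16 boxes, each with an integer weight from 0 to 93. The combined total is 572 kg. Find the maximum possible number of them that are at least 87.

With k values at 87 or above and the rest at least 0, the sum is at least 0 + 87k.
Since the sum is 572, we need 87k ≤ 572, i.e. k ≤ 6.
k = 6 is achieved by 6 values at 87 and 10 at 0, total 522; add 50 to one value (staying below 87) to reach 572.

6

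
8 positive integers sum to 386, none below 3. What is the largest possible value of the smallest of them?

If every one of the 8 were at least 49, the total would be at least 8 × 49 = 392 > 386.
Equality holds with 6 values of 48 and 2 values of 49.

48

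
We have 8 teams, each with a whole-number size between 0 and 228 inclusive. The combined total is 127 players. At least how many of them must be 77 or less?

7

Let j be the number exceeding 77. Then the total is ≥ 78·j + 0·(8 − j) = 0 + 78j.
So 78j ≤ 127 and j ≤ 1; hence at least 8 − 1 = 7 are ≤ 77.
Exactly 7 works: 7 values at 0 and 1 at 78 total 78; raise one of the low values by 49 (still ≤ 77) to hit 127.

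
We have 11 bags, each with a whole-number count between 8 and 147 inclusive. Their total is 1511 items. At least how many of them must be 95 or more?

Suppose at most 11 − j of them reach 95; then j values are ≤ 94 and the rest ≤ 147.
The total is then ≤ 94·j + 147·(11 − j) = 1617 − 53j. For this to be ≥ 1511 we need j ≤ 2, so at least 11 − 2 = 9 must reach 95.
Exactly 9 works: 9 values at 147 and 2 at 94 total 1511.

9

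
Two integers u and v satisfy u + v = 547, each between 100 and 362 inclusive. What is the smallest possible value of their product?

Since u + v is fixed, pushing one of them to its bound minimizes the product.
At the endpoint u = 185, v = 547 − 185 = 362, so uv = 185 × 362 = 66970.

66970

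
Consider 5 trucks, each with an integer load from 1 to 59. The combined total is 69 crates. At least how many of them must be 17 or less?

2

If only k of them are at most 17, the other 5 − k are at least 18, so the total is at least (5 − k)·18 + k·1.
This is ≤ 69, so (5 − k)·18 + 1k ≤ 69, which gives k ≥ 2.
Exactly 2 works: 2 values at 1 and 3 at 18 total 56; raise one of the low values by 13 (still ≤ 17) to hit 69.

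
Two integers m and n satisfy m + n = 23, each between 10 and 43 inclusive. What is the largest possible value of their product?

With m + n fixed, mn peaks when the two are closest together.
Taking m = 11 and n = 12 (both in [10, 43]) gives mn = 132.

132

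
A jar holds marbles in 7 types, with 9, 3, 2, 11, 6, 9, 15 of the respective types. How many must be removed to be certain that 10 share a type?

In the worst case you take as many as possible of each type without reaching 10: 9 + 3 + 2 + 9 + 6 + 9 + 9 = 47.
The next one must give 10 of some type, so 47 + 1 = 48.

48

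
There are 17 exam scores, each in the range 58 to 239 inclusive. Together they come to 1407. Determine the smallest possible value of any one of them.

To make one score as small as possible, make the other 16 as large as possible.
The other 16 can take up 16 × 239 = 3824 ≥ 1407 − 58, so one score can sit at its floor of 58.
Achievable: one at 58 and the other 16 totalling 1349, which fits since 16 × 58 ≤ 1349 ≤ 16 × 239.

58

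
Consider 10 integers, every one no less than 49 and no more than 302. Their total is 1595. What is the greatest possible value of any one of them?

302

To make one integer as large as possible, make the other 9 as small as possible.
The other 9 contribute at least 9 × 49 = 441, leaving at most 1595 − 441 = 1154.
But each integer is capped at 302, so the maximum is 302.
Achievable: one at 302 and the other 9 totalling 1293, which fits since 9 × 49 ≤ 1293 ≤ 9 × 302.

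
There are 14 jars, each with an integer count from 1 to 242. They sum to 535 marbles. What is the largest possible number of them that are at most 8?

12

Suppose k of them are at most 8. Those contribute at most 8 each and the rest at most 242 each.
So the total is at most 8k + 242(14 − k) = 3388 − 234k. This must still be ≥ 535, so k ≤ 12.
k = 12 is achieved by 12 values at 8 and 2 at 242, total 580; lower one of the 242's by 45 (still > 8) to reach 535.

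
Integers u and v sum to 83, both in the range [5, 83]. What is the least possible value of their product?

For a fixed sum, uv is smallest when u and v are as far apart as possible.
The extreme feasible split is u = 5, v = 78, giving uv = 390.

390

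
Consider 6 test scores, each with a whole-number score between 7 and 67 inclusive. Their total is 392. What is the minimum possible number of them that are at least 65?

3

Suppose at most 6 − j of them reach 65; then j values are ≤ 64 and the rest ≤ 67.
The total is then ≤ 64·j + 67·(6 − j) = 402 − 3j. For this to be ≥ 392 we need j ≤ 3, so at least 6 − 3 = 3 must reach 65.
Exactly 3 works: 3 values at 67 and 3 at 64 total 393; lower one of the high values by 1 (still ≥ 65) to hit 392.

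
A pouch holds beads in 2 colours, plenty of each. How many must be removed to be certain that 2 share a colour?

In the worst case you draw 1 of each of the 2 colours: 2 × 1 = 2.
One more forces 2 of some colour, so 2 + 1 = 3.

3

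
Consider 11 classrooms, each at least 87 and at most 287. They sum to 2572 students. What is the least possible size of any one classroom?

87

To make one classroom as small as possible, make the other 10 as large as possible.
The other 10 can take up 10 × 287 = 2870 ≥ 2572 − 87, so one classroom can sit at its floor of 87.
Achievable: one at 87 and the other 10 totalling 2485, which fits since 10 × 87 ≤ 2485 ≤ 10 × 287.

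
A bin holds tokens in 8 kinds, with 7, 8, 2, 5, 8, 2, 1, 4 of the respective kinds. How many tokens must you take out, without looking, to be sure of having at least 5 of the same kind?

In the worst case you take as many as possible of each kind without reaching 5: 4 + 4 + 2 + 4 + 4 + 2 + 1 + 4 = 25.
The next one must give 5 of some kind, so 25 + 1 = 26.

26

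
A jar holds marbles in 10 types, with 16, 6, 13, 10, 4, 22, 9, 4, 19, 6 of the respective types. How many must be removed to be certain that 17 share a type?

101

In the worst case you take as many as possible of each type without reaching 17: 16 + 6 + 13 + 10 + 4 + 16 + 9 + 4 + 16 + 6 = 100.
The next one must give 17 of some type, so 100 + 1 = 101.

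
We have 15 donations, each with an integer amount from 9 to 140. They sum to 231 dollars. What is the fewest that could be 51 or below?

Let j be the number exceeding 51. Then the total is ≥ 52·j + 9·(15 − j) = 135 + 43j.
So 43j ≤ 96 and j ≤ 2; hence at least 15 − 2 = 13 are ≤ 51.
Exactly 13 works: 13 values at 9 and 2 at 52 total 221; raise one of the low values by 10 (still ≤ 51) to hit 231.

13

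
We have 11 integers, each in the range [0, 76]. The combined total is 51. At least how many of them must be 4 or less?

1

Each value above 4 is at least 5, contributing at least 5 − 0 = 5 above the floor 0.
The sum exceeds the floor total 0 by 51, so at most ⌊51/5⌋ = 10 exceed 4, and at least 1 are ≤ 4.
Exactly 1 works: 1 value at 0 and 10 at 5 total 50; raise one of the low values by 1 (still ≤ 4) to hit 51.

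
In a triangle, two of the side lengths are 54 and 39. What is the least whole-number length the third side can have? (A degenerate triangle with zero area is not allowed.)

16

The third side must exceed |54 − 39| = 15.
The smallest integer above 15 is 16.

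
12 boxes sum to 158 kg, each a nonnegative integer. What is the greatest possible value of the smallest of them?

If every one of the 12 were at least 14, the total would be at least 12 × 14 = 168 > 158.
Achievable: 10 of them at 13 and 2 at 14 total 158.

13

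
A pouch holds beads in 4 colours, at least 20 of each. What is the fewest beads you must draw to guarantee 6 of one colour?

You could draw 5 of every colour without reaching 6 of any — 20 in all.
One more forces 6 of some colour, so 20 + 1 = 21.

21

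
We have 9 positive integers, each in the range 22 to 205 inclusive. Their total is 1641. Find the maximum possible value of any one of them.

To make one integer as large as possible, make the other 8 as small as possible.
The other 8 contribute at least 8 × 22 = 176, leaving at most 1641 − 176 = 1465.
But each integer is capped at 205, so the maximum is 205.
Achievable: one at 205 and the other 8 totalling 1436, which fits since 8 × 22 ≤ 1436 ≤ 8 × 205.

205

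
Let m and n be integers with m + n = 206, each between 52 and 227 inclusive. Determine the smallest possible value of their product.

For a fixed sum, mn is smallest when m and n are as far apart as possible.
The extreme feasible split is m = 52, n = 154, giving mn = 8008.

8008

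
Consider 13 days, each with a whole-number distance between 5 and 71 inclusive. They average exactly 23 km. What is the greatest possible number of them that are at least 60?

4

The total is 13 × 23 = 299.
With k values at 60 or above and the rest at least 5, the sum is at least 65 + 55k.
Since the sum is 299, we need 55k ≤ 234, i.e. k ≤ 4.
k = 4 is achieved by 4 values at 60 and 9 at 5, total 285; add 14 to one value (staying below 60) to reach 299.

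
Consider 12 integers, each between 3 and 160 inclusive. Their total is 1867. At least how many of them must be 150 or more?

Each value short of 150 is at most 149, costing at least 160 − 149 = 11 against the maximum total of 1920.
We can afford to lose at most 1920 − 1867 = 53, so at most ⌊53/11⌋ = 4 fall short, and at least 8 are ≥ 150.
Exactly 8 works: 8 values at 160 and 4 at 149 total 1876; lower one of the high values by 9 (still ≥ 150) to hit 1867.

8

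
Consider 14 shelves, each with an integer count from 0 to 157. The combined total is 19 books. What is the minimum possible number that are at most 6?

12

Let j be the number exceeding 6. Then the total is ≥ 7·j + 0·(14 − j) = 0 + 7j.
So 7j ≤ 19 and j ≤ 2; hence at least 14 − 2 = 12 are ≤ 6.
Exactly 12 works: 12 values at 0 and 2 at 7 total 14; raise one of the low values by 5 (still ≤ 6) to hit 19.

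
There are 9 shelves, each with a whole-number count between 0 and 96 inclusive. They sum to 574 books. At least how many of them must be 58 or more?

2

Suppose at most 9 − j of them reach 58; then j values are ≤ 57 and the rest ≤ 96.
The total is then ≤ 57·j + 96·(9 − j) = 864 − 39j. For this to be ≥ 574 we need j ≤ 7, so at least 9 − 7 = 2 must reach 58.
Exactly 2 works: 2 values at 96 and 7 at 57 total 591; lower one of the high values by 17 (still ≥ 58) to hit 574.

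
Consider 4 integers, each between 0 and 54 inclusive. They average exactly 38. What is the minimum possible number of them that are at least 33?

2

The total is 4 × 38 = 152.
Each value short of 33 is at most 32, costing at least 54 − 32 = 22 against the maximum total of 216.
We can afford to lose at most 216 − 152 = 64, so at most ⌊64/22⌋ = 2 fall short, and at least 2 are ≥ 33.
Exactly 2 works: 2 values at 54 and 2 at 32 total 172; lower one of the high values by 20 (still ≥ 33) to hit 152.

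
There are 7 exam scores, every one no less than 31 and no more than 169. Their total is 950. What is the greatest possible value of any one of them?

169

To make one score as large as possible, make the other 6 as small as possible.
The other 6 contribute at least 6 × 31 = 186, leaving at most 950 − 186 = 764.
But each score is capped at 169, so the maximum is 169.
Achievable: one at 169 and the other 6 totalling 781, which fits since 6 × 31 ≤ 781 ≤ 6 × 169.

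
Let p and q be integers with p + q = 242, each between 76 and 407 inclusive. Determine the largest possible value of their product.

pq = p(242 − p) is maximized when p is as near 242/2 as the bounds allow.
Taking p = 121 and q = 121 (both in [76, 407]) gives pq = 14641.

14641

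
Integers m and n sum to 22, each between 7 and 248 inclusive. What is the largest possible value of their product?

For a fixed sum, the product mn is largest when m and n are as close as possible.
Taking m = 11 and n = 11 (both in [7, 248]) gives mn = 121.

121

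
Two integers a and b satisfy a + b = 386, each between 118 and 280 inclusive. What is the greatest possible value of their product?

ab = a(386 − a) is maximized when a is as near 386/2 as the bounds allow.
Taking a = 193 and b = 193 (both in [118, 280]) gives ab = 37249.

37249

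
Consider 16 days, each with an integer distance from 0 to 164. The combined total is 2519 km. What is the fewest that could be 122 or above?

14

Each value short of 122 is at most 121, costing at least 164 − 121 = 43 against the maximum total of 2624.
We can afford to lose at most 2624 − 2519 = 105, so at most ⌊105/43⌋ = 2 fall short, and at least 14 are ≥ 122.
Exactly 14 works: 14 values at 164 and 2 at 121 total 2538; lower one of the high values by 19 (still ≥ 122) to hit 2519.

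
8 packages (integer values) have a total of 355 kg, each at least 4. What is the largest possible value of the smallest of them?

The average is 355/8 < 45, so some value is ≤ 44.
Equality holds with 5 values of 44 and 3 values of 45.

44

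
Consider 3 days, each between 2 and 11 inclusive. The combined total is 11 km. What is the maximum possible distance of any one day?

To make one day as large as possible, make the other 2 as small as possible.
The other 2 contribute at least 2 × 2 = 4, leaving at most 11 − 4 = 7.
Since 7 ≤ 11, this is achievable: one at 7 and 2 at 2.

7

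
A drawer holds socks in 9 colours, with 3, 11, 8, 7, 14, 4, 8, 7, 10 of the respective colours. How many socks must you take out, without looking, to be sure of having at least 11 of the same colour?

In the worst case you take as many as possible of each colour without reaching 11: 3 + 10 + 8 + 7 + 10 + 4 + 8 + 7 + 10 = 67.
The next one must give 11 of some colour, so 67 + 1 = 68.

68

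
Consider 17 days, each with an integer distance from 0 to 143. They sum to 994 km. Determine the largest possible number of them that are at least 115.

8

With k values at 115 or above and the rest at least 0, the sum is at least 0 + 115k.
Since the sum is 994, we need 115k ≤ 994, i.e. k ≤ 8.
k = 8 is achieved by 8 values at 115 and 9 at 0, total 920; add 74 to one value (staying below 115) to reach 994.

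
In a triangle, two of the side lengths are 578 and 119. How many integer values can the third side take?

237

The triangle inequality gives |578 − 119| < c < 578 + 119, i.e. 459 < c < 697.
So c can be any integer from 460 to 696: 237 values.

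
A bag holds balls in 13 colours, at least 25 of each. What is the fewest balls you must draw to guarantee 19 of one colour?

235

You could draw 18 of every colour without reaching 19 of any — 234 in all.
One more forces 19 of some colour, so 234 + 1 = 235.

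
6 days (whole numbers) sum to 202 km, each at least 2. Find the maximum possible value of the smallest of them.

If every one of the 6 were at least 34, the total would be at least 6 × 34 = 204 > 202.
Achievable: 2 of them at 33 and 4 at 34 total 202.

33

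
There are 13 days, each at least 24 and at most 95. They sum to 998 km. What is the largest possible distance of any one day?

Maximizing one value means minimizing the remaining 12.
The other 12 contribute at least 12 × 24 = 288, leaving at most 998 − 288 = 710.
But each day is capped at 95, so the maximum is 95.
Achievable: one at 95 and the other 12 totalling 903, which fits since 12 × 24 ≤ 903 ≤ 12 × 95.

95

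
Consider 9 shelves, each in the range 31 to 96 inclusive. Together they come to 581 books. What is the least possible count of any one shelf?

Minimizing one value means maximizing the remaining 8.
The other 8 can take up 8 × 96 = 768 ≥ 581 − 31, so one shelf can sit at its floor of 31.
Achievable: one at 31 and the other 8 totalling 550, which fits since 8 × 31 ≤ 550 ≤ 8 × 96.

31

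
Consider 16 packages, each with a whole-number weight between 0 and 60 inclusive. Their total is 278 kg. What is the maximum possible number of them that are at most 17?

Suppose k of them are at most 17. Those contribute at most 17 each and the rest at most 60 each.
So the total is at most 17k + 60(16 − k) = 960 − 43k. This must still be ≥ 278, so k ≤ 15.
k = 15 is achieved by 15 values at 17 and 1 at 60, total 315; lower one of the 60's by 37 (still > 17) to reach 278.

15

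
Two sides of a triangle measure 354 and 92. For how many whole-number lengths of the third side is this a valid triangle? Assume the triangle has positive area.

The triangle inequality gives |354 − 92| < c < 354 + 92, i.e. 262 < c < 446.
So c can be any integer from 263 to 445: 183 values.

183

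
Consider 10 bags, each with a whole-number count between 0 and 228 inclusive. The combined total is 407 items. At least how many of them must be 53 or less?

If only k of them are at most 53, the other 10 − k are at least 54, so the total is at least (10 − k)·54 + k·0.
This is ≤ 407, so (10 − k)·54 + 0k ≤ 407, which gives k ≥ 3.
Exactly 3 works: 3 values at 0 and 7 at 54 total 378; raise one of the low values by 29 (still ≤ 53) to hit 407.

3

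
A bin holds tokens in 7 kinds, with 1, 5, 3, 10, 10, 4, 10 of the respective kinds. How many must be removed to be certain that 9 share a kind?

38

In the worst case you take as many as possible of each kind without reaching 9: 1 + 5 + 3 + 8 + 8 + 4 + 8 = 37.
The next one must give 9 of some kind, so 37 + 1 = 38.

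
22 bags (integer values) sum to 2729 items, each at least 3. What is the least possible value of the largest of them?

The average is 2729/22 > 124, so not all 22 can be 124 or less; the largest is ≥ 125.
Equality holds with 1 value of 125 and 21 values of 124.

125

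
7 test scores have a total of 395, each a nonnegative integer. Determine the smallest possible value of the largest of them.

57

Some value must be at least ⌈395/7⌉ = 57, since 7 × 56 = 392 < 395.
Taking 4 copies of 56 and 3 copies of 57 gives exactly 395, so 57 is attained.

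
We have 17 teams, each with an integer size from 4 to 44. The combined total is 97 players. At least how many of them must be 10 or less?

Let j be the number exceeding 10. Then the total is ≥ 11·j + 4·(17 − j) = 68 + 7j.
So 7j ≤ 29 and j ≤ 4; hence at least 17 − 4 = 13 are ≤ 10.
Exactly 13 works: 13 values at 4 and 4 at 11 total 96; raise one of the low values by 1 (still ≤ 10) to hit 97.

13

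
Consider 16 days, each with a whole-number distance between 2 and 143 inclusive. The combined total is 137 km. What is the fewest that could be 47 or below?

If only k of them are at most 47, the other 16 − k are at least 48, so the total is at least (16 − k)·48 + k·2.
This is ≤ 137, so (16 − k)·48 + 2k ≤ 137, which gives k ≥ 14.
Exactly 14 works: 14 values at 2 and 2 at 48 total 124; raise one of the low values by 13 (still ≤ 47) to hit 137.

14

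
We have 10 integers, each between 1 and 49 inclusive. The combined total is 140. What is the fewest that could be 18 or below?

3

Let j be the number exceeding 18. Then the total is ≥ 19·j + 1·(10 − j) = 10 + 18j.
So 18j ≤ 130 and j ≤ 7; hence at least 10 − 7 = 3 are ≤ 18.
Exactly 3 works: 3 values at 1 and 7 at 19 total 136; raise one of the low values by 4 (still ≤ 18) to hit 140.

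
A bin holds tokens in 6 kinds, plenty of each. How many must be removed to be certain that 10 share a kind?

55

In the worst case you draw 9 of each of the 6 kinds: 6 × 9 = 54.
One more forces 10 of some kind, so 54 + 1 = 55.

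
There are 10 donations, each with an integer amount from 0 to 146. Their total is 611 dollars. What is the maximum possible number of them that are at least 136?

4

If k of the values are ≥ 136, the total is ≥ 136k + 0(10 − k).
Setting 136k + 0(10 − k) ≤ 611 gives 136k ≤ 611, so k ≤ 4.
k = 4 is achieved by 4 values at 136 and 6 at 0, total 544; add 67 to one value (staying below 136) to reach 611.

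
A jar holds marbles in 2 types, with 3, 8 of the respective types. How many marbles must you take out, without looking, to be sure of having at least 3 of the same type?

5

In the worst case you take as many as possible of each type without reaching 3: 2 + 2 = 4.
The next one must give 3 of some type, so 4 + 1 = 5.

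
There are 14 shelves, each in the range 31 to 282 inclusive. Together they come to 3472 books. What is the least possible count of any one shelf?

Minimizing one value means maximizing the remaining 13.
The other 13 can take up 13 × 282 = 3666 ≥ 3472 − 31, so one shelf can sit at its floor of 31.
Achievable: one at 31 and the other 13 totalling 3441, which fits since 13 × 31 ≤ 3441 ≤ 13 × 282.

31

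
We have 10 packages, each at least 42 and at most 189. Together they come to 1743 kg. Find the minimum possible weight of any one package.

42

To make one package as small as possible, make the other 9 as large as possible.
The other 9 contribute at most 9 × 189 = 1701, leaving at least 1743 − 1701 = 42.
Since 42 ≥ 42, this is achievable: one at 42 and 9 at 189.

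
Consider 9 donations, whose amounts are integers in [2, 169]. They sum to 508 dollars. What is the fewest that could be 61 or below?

If only k of them are at most 61, the other 9 − k are at least 62, so the total is at least (9 − k)·62 + k·2.
This is ≤ 508, so (9 − k)·62 + 2k ≤ 508, which gives k ≥ 1.
Exactly 1 works: 1 value at 2 and 8 at 62 total 498; raise one of the low values by 10 (still ≤ 61) to hit 508.

1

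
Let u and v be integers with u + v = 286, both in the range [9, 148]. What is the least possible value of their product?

uv = u(286 − u) is concave in u, so over [138, 148] it is minimized at an endpoint.
The extreme feasible split is u = 138, v = 148, giving uv = 20424.

20424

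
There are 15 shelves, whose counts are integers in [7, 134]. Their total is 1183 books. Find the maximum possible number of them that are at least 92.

Suppose k of them are at least 92. Those contribute at least 92 each and the other 15 − k at least 7 each.
So the total is at least 92k + 7(15 − k) = 105 + 85k. This must be ≤ 1183, giving k ≤ 12.
k = 12 is achieved by 12 values at 92 and 3 at 7, total 1125; add 58 to one value (staying below 92) to reach 1183.

12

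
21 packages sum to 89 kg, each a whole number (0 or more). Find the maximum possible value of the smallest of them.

4

The average is 89/21 < 5, so some value is ≤ 4.
Taking 16 copies of 4 and 5 copies of 5 gives exactly 89, so 4 is attained.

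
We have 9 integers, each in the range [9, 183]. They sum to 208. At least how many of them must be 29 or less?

3

Each value above 29 is at least 30, contributing at least 30 − 9 = 21 above the floor 9.
The sum exceeds the floor total 81 by 127, so at most ⌊127/21⌋ = 6 exceed 29, and at least 3 are ≤ 29.
Exactly 3 works: 3 values at 9 and 6 at 30 total 207; raise one of the low values by 1 (still ≤ 29) to hit 208.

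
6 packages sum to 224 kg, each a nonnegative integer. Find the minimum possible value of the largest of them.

38

The 6 values sum to 224, so their maximum is at least ⌈224/6⌉ = 38.
Taking 4 copies of 37 and 2 copies of 38 gives exactly 224, so 38 is attained.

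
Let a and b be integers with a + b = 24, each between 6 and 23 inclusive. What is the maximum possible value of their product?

144

For a fixed sum, the product ab is largest when a and b are as close as possible.
Taking a = 12 and b = 12 (both in [6, 23]) gives ab = 144.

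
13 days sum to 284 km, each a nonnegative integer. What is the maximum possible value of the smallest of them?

The 13 values sum to 284, so their minimum is at most ⌊284/13⌋ = 21.
Achievable: 2 of them at 21 and 11 at 22 total 284.

21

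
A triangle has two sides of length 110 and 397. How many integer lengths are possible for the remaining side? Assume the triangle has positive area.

219

The triangle inequality gives |110 − 397| < c < 110 + 397, i.e. 287 < c < 507.
So c can be any integer from 288 to 506: 219 values.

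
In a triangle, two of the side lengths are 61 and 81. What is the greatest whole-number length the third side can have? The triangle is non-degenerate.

The third side must be less than 61 + 81 = 142.
The largest integer below 142 is 141.

141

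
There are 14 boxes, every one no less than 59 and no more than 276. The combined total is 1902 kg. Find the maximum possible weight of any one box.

276

Maximizing one value means minimizing the remaining 13.
The other 13 contribute at least 13 × 59 = 767, leaving at most 1902 − 767 = 1135.
But each box is capped at 276, so the maximum is 276.
Achievable: one at 276 and the other 13 totalling 1626, which fits since 13 × 59 ≤ 1626 ≤ 13 × 276.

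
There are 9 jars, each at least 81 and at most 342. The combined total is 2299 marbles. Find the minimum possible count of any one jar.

81

To make one jar as small as possible, make the other 8 as large as possible.
The other 8 can take up 8 × 342 = 2736 ≥ 2299 − 81, so one jar can sit at its floor of 81.
Achievable: one at 81 and the other 8 totalling 2218, which fits since 8 × 81 ≤ 2218 ≤ 8 × 342.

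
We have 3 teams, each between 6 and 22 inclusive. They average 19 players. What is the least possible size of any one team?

Minimizing one value means maximizing the remaining 2.
The total is 3 × 19 = 57.
The other 2 contribute at most 2 × 22 = 44, leaving at least 57 − 44 = 13.
Since 13 ≥ 6, this is achievable: one at 13 and 2 at 22.

13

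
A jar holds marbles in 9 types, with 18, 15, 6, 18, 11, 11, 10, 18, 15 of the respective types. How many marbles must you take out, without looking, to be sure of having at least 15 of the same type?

109

In the worst case you take as many as possible of each type without reaching 15: 14 + 14 + 6 + 14 + 11 + 11 + 10 + 14 + 14 = 108.
The next one must give 15 of some type, so 108 + 1 = 109.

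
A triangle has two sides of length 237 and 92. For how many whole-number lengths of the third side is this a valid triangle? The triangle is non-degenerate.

183

The triangle inequality gives |237 − 92| < c < 237 + 92, i.e. 145 < c < 329.
So c can be any integer from 146 to 328: 183 values.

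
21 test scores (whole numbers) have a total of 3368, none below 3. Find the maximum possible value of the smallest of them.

The 21 values sum to 3368, so their minimum is at most ⌊3368/21⌋ = 160.
Achievable: 13 of them at 160 and 8 at 161 total 3368.

160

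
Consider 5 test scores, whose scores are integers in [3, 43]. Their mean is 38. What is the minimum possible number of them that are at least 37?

The total is 5 × 38 = 190.
Suppose at most 5 − j of them reach 37; then j values are ≤ 36 and the rest ≤ 43.
The total is then ≤ 36·j + 43·(5 − j) = 215 − 7j. For this to be ≥ 190 we need j ≤ 3, so at least 5 − 3 = 2 must reach 37.
Exactly 2 works: 2 values at 43 and 3 at 36 total 194; lower one of the high values by 4 (still ≥ 37) to hit 190.

2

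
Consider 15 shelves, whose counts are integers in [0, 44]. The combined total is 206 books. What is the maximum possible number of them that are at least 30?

If k of the values are ≥ 30, the total is ≥ 30k + 0(15 − k).
Setting 30k + 0(15 − k) ≤ 206 gives 30k ≤ 206, so k ≤ 6.
k = 6 is achieved by 6 values at 30 and 9 at 0, total 180; add 26 to one value (staying below 30) to reach 206.

6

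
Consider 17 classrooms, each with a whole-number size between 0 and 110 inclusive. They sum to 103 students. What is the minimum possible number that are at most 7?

Let j be the number exceeding 7. Then the total is ≥ 8·j + 0·(17 − j) = 0 + 8j.
So 8j ≤ 103 and j ≤ 12; hence at least 17 − 12 = 5 are ≤ 7.
Exactly 5 works: 5 values at 0 and 12 at 8 total 96; raise one of the low values by 7 (still ≤ 7) to hit 103.

5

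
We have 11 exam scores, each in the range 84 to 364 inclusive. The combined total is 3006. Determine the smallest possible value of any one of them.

84

To make one score as small as possible, make the other 10 as large as possible.
The other 10 can take up 10 × 364 = 3640 ≥ 3006 − 84, so one score can sit at its floor of 84.
Achievable: one at 84 and the other 10 totalling 2922, which fits since 10 × 84 ≤ 2922 ≤ 10 × 364.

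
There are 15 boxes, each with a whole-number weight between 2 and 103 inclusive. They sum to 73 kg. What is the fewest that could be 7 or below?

8

Let j be the number exceeding 7. Then the total is ≥ 8·j + 2·(15 − j) = 30 + 6j.
So 6j ≤ 43 and j ≤ 7; hence at least 15 − 7 = 8 are ≤ 7.
Exactly 8 works: 8 values at 2 and 7 at 8 total 72; raise one of the low values by 1 (still ≤ 7) to hit 73.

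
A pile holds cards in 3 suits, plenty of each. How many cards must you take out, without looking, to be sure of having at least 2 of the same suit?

4

In the worst case you draw 1 of each of the 3 suits: 3 × 1 = 3.
One more forces 2 of some suit, so 3 + 1 = 4.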